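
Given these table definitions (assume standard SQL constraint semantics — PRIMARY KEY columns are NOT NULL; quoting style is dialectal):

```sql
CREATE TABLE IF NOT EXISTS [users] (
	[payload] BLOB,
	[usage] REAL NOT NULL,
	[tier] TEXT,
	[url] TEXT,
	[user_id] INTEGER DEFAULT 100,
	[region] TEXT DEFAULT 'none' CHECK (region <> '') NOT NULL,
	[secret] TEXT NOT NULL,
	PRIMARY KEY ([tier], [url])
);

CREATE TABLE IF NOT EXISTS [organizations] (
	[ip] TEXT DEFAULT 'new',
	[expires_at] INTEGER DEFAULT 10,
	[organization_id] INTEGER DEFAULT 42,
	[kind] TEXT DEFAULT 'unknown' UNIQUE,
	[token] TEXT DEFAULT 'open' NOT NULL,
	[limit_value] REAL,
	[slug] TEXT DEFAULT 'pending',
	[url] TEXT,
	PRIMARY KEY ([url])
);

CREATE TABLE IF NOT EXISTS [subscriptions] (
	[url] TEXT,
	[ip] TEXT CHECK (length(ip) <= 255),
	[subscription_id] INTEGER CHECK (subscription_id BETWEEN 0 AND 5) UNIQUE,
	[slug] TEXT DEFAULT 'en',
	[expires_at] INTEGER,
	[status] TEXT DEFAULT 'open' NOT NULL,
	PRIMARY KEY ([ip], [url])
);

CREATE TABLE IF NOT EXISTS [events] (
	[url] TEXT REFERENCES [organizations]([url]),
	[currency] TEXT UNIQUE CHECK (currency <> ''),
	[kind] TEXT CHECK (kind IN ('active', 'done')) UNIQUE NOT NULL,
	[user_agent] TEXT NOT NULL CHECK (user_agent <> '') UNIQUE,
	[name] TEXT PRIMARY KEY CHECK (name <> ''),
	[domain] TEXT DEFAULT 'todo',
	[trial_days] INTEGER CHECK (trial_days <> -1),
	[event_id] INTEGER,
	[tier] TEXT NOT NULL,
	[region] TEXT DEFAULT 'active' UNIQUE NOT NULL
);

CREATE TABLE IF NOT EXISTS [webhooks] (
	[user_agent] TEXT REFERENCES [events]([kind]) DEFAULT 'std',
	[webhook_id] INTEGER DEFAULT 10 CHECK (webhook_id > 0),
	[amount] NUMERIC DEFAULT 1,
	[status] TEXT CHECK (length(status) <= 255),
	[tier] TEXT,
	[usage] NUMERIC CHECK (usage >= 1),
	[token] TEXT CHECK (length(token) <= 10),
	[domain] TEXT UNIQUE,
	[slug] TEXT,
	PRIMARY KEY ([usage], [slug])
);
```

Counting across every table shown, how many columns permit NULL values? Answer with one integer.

users: 2 nullable (payload, user_id — PK (tier, url) and explicit NOT NULL columns excluded).
organizations: 6 nullable (ip, expires_at, organization_id, kind, limit_value, slug — PK (url) and explicit NOT NULL columns excluded).
subscriptions: 3 nullable (subscription_id, slug, expires_at — PK (ip, url) and explicit NOT NULL columns excluded).
events: 5 nullable (url, currency, domain, trial_days, event_id — PK (name) and explicit NOT NULL columns excluded).
webhooks: 7 nullable (user_agent, webhook_id, amount, status, tier, token, domain — PK (usage, slug) and explicit NOT NULL columns excluded).
Total: 2 + 6 + 3 + 5 + 7 = 23.

23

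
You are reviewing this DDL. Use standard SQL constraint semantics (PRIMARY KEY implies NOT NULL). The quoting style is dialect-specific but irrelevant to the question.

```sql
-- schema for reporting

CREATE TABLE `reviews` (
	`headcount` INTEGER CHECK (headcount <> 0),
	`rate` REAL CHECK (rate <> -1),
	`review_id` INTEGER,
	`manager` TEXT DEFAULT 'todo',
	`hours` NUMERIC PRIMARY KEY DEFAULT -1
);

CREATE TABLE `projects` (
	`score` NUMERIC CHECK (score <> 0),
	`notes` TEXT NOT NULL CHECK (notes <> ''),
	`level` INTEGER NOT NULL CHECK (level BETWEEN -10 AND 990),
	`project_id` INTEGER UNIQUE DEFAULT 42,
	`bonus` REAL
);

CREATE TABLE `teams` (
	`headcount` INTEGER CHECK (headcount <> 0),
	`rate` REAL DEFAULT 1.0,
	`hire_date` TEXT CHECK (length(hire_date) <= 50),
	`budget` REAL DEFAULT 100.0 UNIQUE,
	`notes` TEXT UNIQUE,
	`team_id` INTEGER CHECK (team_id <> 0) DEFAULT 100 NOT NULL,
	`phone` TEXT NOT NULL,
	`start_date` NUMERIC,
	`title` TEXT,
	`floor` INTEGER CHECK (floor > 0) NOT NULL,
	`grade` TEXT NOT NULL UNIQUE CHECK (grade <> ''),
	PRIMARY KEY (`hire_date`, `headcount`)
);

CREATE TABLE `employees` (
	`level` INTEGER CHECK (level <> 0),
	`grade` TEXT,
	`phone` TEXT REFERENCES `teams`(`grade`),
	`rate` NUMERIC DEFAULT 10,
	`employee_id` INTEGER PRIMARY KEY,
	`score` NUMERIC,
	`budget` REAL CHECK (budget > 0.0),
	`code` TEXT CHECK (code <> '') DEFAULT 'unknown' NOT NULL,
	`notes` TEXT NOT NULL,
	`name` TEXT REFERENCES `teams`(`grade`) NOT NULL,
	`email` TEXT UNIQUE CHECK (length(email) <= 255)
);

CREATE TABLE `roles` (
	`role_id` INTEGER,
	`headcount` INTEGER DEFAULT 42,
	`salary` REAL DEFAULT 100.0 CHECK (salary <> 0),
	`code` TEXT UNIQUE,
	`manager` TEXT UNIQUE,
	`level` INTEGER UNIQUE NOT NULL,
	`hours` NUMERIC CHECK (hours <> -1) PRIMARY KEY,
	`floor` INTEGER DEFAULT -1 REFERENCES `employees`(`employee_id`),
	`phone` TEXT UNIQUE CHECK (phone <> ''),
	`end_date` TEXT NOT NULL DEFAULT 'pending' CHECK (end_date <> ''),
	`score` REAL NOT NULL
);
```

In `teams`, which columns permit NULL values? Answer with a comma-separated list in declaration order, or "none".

rate, budget, notes, start_date, title

- headcount: part of the PRIMARY KEY, which implies NOT NULL → not nullable.
- rate: DEFAULT only fills an omitted column; an explicit NULL is still allowed → nullable.
- hire_date: part of the PRIMARY KEY, which implies NOT NULL → not nullable.
- budget: UNIQUE does not imply NOT NULL → nullable.
- notes: UNIQUE does not imply NOT NULL → nullable.
- team_id: declared NOT NULL → not nullable.
- phone: declared NOT NULL → not nullable.
- start_date: no NOT NULL constraint applies → nullable.
- title: no NOT NULL constraint applies → nullable.
- floor: declared NOT NULL → not nullable.
- grade: declared NOT NULL → not nullable.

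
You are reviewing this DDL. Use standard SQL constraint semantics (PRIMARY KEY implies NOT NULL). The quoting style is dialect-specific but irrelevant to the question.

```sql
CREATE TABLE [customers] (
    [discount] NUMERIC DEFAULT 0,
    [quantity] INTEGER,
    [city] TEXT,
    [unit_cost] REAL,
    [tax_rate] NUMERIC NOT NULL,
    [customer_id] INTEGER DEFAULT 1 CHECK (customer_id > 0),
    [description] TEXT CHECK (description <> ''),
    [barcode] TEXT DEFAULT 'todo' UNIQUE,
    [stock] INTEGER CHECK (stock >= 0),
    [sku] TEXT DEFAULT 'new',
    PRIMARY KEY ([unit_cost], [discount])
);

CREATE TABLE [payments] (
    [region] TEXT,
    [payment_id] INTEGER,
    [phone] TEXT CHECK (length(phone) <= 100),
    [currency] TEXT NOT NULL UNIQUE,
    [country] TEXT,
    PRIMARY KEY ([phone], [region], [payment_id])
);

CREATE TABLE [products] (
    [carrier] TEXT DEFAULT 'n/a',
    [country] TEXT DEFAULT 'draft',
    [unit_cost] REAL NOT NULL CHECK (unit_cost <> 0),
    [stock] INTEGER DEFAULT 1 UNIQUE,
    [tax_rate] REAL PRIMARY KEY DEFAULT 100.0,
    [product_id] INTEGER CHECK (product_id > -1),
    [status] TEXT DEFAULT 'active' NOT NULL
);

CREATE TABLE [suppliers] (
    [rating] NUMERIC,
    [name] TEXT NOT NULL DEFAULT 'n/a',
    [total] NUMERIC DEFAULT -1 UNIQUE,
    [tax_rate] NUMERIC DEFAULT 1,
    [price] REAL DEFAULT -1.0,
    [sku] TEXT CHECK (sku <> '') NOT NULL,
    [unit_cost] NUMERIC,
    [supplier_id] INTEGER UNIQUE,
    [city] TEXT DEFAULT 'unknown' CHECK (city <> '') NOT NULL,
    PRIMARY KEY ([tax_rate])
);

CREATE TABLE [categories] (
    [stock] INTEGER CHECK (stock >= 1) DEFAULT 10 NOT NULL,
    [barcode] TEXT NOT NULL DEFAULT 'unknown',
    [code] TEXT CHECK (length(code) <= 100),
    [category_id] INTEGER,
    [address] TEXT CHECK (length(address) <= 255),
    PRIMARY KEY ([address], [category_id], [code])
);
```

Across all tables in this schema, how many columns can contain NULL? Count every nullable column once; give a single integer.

customers: 7 nullable (quantity, city, customer_id, description, barcode, stock, sku — PK (unit_cost, discount) and explicit NOT NULL columns excluded).
payments: 1 nullable (country — PK (phone, region, payment_id) and explicit NOT NULL columns excluded).
products: 4 nullable (carrier, country, stock, product_id — PK (tax_rate) and explicit NOT NULL columns excluded).
suppliers: 5 nullable (rating, total, price, unit_cost, supplier_id — PK (tax_rate) and explicit NOT NULL columns excluded).
categories: 0 nullable (none — PK (address, category_id, code) and explicit NOT NULL columns excluded).
Total: 7 + 1 + 4 + 5 + 0 = 17.

17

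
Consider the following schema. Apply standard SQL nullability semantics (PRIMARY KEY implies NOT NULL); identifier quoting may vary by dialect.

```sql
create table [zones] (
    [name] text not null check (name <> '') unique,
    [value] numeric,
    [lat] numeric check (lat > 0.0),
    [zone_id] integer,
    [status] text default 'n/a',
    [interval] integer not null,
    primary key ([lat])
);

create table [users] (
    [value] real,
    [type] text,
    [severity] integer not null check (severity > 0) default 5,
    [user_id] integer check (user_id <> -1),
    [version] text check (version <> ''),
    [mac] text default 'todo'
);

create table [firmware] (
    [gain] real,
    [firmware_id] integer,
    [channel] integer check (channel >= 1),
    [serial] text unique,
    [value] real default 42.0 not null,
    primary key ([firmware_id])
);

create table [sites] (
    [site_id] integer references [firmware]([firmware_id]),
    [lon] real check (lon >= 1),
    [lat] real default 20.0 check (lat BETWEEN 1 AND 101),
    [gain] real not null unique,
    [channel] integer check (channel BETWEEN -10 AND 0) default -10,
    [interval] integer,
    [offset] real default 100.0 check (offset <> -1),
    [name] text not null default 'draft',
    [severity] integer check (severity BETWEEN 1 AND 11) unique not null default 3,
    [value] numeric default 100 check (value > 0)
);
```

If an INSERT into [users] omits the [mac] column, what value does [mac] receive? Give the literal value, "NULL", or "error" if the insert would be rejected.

mac has an explicit DEFAULT 'todo'.
When the column is omitted from an INSERT, that default is used.

'todo'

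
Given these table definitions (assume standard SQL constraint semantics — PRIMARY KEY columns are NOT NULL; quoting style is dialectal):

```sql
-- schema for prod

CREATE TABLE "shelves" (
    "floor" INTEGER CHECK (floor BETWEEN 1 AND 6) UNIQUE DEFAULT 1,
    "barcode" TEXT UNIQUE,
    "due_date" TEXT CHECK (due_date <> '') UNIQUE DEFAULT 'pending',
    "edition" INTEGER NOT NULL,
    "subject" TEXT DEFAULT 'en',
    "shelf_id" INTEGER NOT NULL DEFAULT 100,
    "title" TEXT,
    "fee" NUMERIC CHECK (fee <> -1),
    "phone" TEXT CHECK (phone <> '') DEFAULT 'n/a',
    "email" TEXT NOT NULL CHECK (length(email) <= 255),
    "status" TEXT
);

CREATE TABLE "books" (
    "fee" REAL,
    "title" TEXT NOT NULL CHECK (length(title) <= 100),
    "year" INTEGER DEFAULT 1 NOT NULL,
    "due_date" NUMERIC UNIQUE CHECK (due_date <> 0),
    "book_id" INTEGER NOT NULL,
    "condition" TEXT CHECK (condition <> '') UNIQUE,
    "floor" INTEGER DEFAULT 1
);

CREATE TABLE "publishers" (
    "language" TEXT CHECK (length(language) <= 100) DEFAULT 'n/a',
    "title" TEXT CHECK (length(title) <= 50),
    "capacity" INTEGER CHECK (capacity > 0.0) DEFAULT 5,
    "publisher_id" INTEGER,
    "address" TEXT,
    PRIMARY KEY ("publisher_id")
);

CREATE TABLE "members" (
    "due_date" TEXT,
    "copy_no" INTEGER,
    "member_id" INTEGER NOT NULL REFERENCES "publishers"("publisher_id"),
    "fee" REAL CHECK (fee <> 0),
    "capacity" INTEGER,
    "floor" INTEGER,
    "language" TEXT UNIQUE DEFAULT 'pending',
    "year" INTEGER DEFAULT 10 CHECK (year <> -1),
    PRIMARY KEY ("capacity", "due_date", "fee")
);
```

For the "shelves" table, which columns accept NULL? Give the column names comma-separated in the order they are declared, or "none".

- floor: CHECK does not forbid NULL (a CHECK constraint passes when its expression is NULL) → nullable.
- barcode: UNIQUE does not imply NOT NULL → nullable.
- due_date: CHECK does not forbid NULL (a CHECK constraint passes when its expression is NULL) → nullable.
- edition: declared NOT NULL → not nullable.
- subject: DEFAULT only fills an omitted column; an explicit NULL is still allowed → nullable.
- shelf_id: declared NOT NULL → not nullable.
- title: no NOT NULL constraint applies → nullable.
- fee: CHECK does not forbid NULL (a CHECK constraint passes when its expression is NULL) → nullable.
- phone: CHECK does not forbid NULL (a CHECK constraint passes when its expression is NULL) → nullable.
- email: declared NOT NULL → not nullable.
- status: no NOT NULL constraint applies → nullable.

floor, barcode, due_date, subject, title, fee, phone, status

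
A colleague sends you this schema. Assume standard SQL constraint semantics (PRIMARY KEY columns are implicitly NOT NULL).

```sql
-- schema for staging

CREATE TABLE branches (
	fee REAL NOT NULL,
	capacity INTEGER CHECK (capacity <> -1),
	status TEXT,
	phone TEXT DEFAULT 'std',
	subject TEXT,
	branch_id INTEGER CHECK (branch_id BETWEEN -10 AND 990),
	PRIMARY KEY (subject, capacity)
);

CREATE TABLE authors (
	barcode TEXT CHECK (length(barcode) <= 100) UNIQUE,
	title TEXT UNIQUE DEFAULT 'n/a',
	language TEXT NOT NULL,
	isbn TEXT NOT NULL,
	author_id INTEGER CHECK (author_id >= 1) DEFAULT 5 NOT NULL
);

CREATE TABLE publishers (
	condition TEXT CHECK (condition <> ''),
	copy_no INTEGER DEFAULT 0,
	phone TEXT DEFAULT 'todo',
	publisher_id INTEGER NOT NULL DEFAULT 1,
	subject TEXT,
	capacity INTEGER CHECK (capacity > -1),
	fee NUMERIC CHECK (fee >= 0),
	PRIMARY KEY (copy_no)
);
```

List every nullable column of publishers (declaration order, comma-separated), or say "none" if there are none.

condition, phone, subject, capacity, fee

- condition: CHECK does not forbid NULL (a CHECK constraint passes when its expression is NULL) → nullable.
- copy_no: part of the PRIMARY KEY, which implies NOT NULL → not nullable.
- phone: DEFAULT only fills an omitted column; an explicit NULL is still allowed → nullable.
- publisher_id: declared NOT NULL → not nullable.
- subject: no NOT NULL constraint applies → nullable.
- capacity: CHECK does not forbid NULL (a CHECK constraint passes when its expression is NULL) → nullable.
- fee: CHECK does not forbid NULL (a CHECK constraint passes when its expression is NULL) → nullable.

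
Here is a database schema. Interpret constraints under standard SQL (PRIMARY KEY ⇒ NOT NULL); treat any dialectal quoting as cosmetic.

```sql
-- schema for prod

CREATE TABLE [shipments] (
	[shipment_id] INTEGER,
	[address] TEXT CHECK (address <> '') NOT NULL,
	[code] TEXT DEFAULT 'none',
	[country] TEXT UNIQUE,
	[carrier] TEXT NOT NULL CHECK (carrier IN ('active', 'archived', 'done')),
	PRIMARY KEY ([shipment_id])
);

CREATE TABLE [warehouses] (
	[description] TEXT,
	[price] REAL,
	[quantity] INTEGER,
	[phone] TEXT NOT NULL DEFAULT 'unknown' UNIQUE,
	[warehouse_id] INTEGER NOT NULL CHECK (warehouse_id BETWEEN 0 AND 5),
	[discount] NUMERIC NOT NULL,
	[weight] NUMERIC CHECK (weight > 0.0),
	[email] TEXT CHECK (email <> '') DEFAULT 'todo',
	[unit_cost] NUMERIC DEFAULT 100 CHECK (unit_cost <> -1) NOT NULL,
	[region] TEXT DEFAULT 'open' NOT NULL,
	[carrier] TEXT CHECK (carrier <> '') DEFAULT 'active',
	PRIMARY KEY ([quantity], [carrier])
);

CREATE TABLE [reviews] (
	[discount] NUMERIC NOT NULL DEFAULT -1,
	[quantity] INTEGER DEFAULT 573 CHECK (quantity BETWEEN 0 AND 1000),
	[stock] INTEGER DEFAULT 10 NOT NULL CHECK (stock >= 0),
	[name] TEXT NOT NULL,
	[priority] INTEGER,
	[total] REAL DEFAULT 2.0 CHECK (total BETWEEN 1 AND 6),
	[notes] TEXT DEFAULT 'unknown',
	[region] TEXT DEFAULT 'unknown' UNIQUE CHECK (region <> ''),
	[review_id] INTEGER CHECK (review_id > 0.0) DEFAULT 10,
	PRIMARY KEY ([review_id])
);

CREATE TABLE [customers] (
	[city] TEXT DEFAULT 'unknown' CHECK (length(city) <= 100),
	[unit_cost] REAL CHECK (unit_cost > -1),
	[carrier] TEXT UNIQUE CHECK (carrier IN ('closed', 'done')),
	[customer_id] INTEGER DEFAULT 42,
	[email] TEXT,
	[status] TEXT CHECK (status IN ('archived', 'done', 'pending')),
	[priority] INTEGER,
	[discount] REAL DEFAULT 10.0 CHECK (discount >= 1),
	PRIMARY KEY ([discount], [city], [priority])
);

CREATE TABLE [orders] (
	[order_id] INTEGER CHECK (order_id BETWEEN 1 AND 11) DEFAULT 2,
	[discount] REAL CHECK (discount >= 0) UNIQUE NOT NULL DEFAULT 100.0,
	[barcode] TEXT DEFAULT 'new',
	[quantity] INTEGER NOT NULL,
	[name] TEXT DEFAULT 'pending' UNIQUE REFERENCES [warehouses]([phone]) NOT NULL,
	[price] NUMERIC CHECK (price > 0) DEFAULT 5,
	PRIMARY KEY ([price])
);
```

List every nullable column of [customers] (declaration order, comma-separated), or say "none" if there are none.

unit_cost, carrier, customer_id, email, status

- city: part of the PRIMARY KEY, which implies NOT NULL → not nullable.
- unit_cost: CHECK does not forbid NULL (a CHECK constraint passes when its expression is NULL) → nullable.
- carrier: CHECK does not forbid NULL (a CHECK constraint passes when its expression is NULL) → nullable.
- customer_id: DEFAULT only fills an omitted column; an explicit NULL is still allowed → nullable.
- email: no NOT NULL constraint applies → nullable.
- status: CHECK does not forbid NULL (a CHECK constraint passes when its expression is NULL) → nullable.
- priority: part of the PRIMARY KEY, which implies NOT NULL → not nullable.
- discount: part of the PRIMARY KEY, which implies NOT NULL → not nullable.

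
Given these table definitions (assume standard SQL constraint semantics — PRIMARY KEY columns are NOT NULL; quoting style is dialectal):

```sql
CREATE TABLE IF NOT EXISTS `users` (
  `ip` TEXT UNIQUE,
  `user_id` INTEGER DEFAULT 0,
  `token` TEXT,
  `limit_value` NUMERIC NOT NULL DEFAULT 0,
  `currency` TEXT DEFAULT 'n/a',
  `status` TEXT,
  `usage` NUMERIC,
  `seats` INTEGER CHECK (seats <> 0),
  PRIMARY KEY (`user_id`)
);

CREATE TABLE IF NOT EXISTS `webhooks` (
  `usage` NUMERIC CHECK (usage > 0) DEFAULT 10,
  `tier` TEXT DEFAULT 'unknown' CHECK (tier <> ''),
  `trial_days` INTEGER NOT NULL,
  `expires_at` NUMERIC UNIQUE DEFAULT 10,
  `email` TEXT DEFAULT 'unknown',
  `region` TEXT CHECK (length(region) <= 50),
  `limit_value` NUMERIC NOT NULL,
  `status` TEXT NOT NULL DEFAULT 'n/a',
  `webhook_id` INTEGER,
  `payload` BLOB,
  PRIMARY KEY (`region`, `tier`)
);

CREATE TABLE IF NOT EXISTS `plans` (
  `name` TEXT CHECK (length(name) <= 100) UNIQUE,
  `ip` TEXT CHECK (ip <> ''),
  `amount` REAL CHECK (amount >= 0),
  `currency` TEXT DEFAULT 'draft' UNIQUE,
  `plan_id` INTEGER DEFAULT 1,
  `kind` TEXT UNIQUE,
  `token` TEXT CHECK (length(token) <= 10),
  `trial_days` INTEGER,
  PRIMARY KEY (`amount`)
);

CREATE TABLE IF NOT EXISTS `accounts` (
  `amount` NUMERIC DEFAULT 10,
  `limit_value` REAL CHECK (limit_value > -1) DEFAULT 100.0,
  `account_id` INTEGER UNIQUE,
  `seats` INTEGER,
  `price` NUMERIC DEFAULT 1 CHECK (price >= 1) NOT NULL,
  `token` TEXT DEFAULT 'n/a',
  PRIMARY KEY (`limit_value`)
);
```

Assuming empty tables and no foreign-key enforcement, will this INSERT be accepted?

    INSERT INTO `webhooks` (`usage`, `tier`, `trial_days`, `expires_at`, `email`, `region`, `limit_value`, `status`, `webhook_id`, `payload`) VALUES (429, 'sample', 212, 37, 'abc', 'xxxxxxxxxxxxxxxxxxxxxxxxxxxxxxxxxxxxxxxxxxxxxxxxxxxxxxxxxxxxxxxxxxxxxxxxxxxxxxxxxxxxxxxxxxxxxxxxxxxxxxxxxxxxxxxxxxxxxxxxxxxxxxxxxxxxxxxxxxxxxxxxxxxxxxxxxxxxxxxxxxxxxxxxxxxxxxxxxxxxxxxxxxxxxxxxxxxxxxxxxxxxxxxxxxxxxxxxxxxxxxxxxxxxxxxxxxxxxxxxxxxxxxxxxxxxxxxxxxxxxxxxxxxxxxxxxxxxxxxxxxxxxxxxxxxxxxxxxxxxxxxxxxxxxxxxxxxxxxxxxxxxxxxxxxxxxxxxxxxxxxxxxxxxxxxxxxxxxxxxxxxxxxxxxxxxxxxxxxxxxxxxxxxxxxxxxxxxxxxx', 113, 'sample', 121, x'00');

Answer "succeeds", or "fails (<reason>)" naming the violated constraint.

The value 'xxxxxxxxxxxxxxxxxxxxxxxxxxxxxxxxxxxxxxxxxxxxxxxxxxxxxxxxxxxxxxxxxxxxxxxxxxxxxxxxxxxxxxxxxxxxxxxxxxxxxxxxxxxxxxxxxxxxxxxxxxxxxxxxxxxxxxxxxxxxxxxxxxxxxxxxxxxxxxxxxxxxxxxxxxxxxxxxxxxxxxxxxxxxxxxxxxxxxxxxxxxxxxxxxxxxxxxxxxxxxxxxxxxxxxxxxxxxxxxxxxxxxxxxxxxxxxxxxxxxxxxxxxxxxxxxxxxxxxxxxxxxxxxxxxxxxxxxxxxxxxxxxxxxxxxxxxxxxxxxxxxxxxxxxxxxxxxxxxxxxxxxxxxxxxxxxxxxxxxxxxxxxxxxxxxxxxxxxxxxxxxxxxxxxxxxxxxxxxxx' for region violates CHECK (length(region) <= 50).

fails (CHECK on region)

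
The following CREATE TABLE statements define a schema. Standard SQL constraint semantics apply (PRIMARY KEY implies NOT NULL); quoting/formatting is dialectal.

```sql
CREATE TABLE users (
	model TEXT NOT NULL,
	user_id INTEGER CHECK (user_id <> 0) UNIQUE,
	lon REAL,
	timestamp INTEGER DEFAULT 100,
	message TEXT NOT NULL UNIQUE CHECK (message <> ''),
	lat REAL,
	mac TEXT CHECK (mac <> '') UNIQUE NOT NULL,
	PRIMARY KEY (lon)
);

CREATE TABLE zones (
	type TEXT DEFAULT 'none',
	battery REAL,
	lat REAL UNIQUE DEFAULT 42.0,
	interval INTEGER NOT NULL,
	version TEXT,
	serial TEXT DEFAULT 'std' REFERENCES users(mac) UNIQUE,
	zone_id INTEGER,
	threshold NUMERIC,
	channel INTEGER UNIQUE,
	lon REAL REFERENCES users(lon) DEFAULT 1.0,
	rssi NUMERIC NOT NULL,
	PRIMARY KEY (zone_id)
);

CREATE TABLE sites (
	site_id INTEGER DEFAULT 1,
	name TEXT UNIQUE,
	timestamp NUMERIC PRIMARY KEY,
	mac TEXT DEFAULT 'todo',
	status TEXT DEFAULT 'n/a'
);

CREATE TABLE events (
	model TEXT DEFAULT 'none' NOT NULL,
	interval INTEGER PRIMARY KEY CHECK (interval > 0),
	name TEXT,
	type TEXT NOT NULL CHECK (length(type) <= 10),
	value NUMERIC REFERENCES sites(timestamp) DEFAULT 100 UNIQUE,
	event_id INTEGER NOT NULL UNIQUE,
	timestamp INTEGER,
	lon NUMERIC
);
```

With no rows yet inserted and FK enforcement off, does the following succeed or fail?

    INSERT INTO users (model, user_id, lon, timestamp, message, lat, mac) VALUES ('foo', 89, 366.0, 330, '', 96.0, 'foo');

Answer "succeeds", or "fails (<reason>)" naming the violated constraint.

fails (CHECK on message)

The value '' for message violates CHECK (message <> '').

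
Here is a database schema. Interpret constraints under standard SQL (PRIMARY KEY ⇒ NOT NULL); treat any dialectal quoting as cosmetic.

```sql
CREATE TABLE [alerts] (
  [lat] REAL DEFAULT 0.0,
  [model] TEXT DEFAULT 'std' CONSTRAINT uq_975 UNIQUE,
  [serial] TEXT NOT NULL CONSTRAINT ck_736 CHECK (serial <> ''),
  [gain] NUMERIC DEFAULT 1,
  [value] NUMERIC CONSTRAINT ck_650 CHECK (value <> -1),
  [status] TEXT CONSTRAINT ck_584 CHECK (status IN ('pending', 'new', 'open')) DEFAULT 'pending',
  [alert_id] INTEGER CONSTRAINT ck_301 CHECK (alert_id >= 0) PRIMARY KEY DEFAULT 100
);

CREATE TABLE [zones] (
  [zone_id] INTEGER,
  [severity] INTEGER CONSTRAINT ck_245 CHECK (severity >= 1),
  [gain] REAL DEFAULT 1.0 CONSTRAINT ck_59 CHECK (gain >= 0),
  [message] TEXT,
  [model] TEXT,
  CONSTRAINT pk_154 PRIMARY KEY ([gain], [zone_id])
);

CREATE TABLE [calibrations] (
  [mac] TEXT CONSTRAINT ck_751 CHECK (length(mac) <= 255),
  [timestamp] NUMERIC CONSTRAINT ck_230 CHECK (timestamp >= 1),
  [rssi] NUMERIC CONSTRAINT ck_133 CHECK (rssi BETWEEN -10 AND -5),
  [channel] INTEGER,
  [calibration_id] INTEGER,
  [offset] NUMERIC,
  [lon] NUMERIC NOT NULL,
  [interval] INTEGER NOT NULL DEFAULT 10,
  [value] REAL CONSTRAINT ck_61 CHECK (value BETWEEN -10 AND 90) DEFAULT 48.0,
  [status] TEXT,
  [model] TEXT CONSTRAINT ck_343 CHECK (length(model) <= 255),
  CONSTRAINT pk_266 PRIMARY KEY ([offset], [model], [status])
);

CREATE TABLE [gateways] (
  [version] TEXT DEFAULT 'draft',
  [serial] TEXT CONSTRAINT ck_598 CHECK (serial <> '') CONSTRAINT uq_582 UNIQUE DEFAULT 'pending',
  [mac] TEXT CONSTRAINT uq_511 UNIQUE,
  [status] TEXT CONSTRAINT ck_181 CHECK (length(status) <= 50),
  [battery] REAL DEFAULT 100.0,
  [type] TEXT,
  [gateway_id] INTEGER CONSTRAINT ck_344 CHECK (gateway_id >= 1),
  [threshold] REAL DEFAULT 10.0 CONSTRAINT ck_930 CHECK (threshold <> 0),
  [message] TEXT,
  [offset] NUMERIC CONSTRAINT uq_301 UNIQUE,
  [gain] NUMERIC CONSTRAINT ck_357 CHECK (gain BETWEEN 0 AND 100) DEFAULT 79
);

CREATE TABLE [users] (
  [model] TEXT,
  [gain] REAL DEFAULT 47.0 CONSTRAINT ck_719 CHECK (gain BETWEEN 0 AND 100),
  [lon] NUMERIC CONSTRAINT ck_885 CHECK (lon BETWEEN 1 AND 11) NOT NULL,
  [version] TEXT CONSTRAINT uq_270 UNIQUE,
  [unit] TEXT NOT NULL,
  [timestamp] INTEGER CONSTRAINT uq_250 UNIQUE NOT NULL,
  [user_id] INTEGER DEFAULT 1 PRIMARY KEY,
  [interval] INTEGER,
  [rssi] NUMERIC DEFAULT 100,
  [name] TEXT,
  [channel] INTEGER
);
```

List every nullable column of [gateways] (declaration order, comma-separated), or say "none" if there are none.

version, serial, mac, status, battery, type, gateway_id, threshold, message, offset, gain

- version: DEFAULT only fills an omitted column; an explicit NULL is still allowed → nullable.
- serial: CHECK does not forbid NULL (a CHECK constraint passes when its expression is NULL) → nullable.
- mac: UNIQUE does not imply NOT NULL → nullable.
- status: CHECK does not forbid NULL (a CHECK constraint passes when its expression is NULL) → nullable.
- battery: DEFAULT only fills an omitted column; an explicit NULL is still allowed → nullable.
- type: no NOT NULL constraint applies → nullable.
- gateway_id: CHECK does not forbid NULL (a CHECK constraint passes when its expression is NULL) → nullable.
- threshold: CHECK does not forbid NULL (a CHECK constraint passes when its expression is NULL) → nullable.
- message: no NOT NULL constraint applies → nullable.
- offset: UNIQUE does not imply NOT NULL → nullable.
- gain: CHECK does not forbid NULL (a CHECK constraint passes when its expression is NULL) → nullable.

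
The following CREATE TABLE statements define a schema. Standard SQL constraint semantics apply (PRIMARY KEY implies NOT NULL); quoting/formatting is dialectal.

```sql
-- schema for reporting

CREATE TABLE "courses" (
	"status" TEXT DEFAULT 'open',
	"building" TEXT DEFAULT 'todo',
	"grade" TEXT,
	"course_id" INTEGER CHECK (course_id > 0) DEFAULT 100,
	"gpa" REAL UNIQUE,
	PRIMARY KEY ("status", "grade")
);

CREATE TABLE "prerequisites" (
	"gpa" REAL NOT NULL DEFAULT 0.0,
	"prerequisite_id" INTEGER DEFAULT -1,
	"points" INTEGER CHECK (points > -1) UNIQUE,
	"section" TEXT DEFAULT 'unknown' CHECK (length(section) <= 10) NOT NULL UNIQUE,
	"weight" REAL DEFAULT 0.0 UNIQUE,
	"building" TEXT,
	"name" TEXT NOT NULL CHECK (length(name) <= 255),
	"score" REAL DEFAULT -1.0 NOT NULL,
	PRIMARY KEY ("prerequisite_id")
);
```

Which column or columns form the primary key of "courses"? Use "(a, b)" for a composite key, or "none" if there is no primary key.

(status, grade)

A table-level PRIMARY KEY clause names 2 columns: status, grade.
This is a composite key — the combination is unique, not each column individually.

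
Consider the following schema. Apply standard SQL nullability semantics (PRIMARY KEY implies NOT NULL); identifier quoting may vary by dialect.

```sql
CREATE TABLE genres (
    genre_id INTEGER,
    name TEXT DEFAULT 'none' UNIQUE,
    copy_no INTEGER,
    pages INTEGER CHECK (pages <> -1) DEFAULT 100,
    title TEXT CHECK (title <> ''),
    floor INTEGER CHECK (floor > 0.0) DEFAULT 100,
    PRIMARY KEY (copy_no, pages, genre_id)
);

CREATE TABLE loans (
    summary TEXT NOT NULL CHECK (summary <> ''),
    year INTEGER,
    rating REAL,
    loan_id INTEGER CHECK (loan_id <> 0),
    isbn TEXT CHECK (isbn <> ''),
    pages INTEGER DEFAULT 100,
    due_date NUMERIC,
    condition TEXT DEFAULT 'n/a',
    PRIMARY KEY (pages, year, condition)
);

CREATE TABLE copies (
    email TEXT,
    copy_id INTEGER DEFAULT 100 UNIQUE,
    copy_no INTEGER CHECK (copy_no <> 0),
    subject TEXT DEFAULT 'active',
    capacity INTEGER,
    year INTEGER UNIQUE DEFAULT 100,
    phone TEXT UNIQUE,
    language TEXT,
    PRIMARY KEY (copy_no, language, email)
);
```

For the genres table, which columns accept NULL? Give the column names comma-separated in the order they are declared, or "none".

- genre_id: part of the PRIMARY KEY, which implies NOT NULL → not nullable.
- name: UNIQUE does not imply NOT NULL → nullable.
- copy_no: part of the PRIMARY KEY, which implies NOT NULL → not nullable.
- pages: part of the PRIMARY KEY, which implies NOT NULL → not nullable.
- title: CHECK does not forbid NULL (a CHECK constraint passes when its expression is NULL) → nullable.
- floor: CHECK does not forbid NULL (a CHECK constraint passes when its expression is NULL) → nullable.

name, title, floor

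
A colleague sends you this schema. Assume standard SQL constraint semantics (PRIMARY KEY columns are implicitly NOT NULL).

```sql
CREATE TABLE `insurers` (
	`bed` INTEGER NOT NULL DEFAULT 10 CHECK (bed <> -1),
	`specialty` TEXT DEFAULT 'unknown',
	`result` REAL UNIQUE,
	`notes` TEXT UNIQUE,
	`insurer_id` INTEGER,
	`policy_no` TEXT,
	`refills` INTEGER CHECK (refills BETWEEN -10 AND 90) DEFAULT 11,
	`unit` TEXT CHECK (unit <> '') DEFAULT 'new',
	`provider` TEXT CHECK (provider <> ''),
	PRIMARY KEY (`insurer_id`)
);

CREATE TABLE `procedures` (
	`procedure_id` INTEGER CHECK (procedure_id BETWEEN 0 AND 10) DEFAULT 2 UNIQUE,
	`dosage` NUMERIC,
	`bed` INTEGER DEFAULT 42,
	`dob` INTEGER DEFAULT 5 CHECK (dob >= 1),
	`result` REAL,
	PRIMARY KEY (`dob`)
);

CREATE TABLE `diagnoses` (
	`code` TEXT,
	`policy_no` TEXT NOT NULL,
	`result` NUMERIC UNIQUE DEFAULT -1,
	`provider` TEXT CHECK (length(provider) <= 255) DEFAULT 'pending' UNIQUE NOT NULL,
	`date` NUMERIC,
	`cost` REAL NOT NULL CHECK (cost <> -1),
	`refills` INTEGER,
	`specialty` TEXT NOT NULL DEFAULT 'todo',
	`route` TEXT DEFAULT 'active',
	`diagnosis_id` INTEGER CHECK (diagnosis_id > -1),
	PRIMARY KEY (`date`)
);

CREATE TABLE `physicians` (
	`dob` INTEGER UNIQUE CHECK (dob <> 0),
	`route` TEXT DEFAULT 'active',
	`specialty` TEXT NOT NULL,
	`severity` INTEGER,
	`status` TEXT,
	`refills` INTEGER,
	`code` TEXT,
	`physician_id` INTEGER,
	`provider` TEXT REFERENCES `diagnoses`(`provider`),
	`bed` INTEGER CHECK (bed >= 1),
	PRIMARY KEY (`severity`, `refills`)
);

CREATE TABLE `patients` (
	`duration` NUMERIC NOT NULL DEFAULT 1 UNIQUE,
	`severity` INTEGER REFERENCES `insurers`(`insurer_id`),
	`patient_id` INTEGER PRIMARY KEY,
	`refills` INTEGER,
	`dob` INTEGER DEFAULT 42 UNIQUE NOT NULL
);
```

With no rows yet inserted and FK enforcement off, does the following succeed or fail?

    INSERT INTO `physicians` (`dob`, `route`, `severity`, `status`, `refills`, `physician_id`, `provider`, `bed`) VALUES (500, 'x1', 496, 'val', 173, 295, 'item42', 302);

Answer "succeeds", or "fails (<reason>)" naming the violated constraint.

specialty is omitted from the column list and has no DEFAULT, so it would receive NULL.
But specialty is declared NOT NULL.

fails (NOT NULL on specialty)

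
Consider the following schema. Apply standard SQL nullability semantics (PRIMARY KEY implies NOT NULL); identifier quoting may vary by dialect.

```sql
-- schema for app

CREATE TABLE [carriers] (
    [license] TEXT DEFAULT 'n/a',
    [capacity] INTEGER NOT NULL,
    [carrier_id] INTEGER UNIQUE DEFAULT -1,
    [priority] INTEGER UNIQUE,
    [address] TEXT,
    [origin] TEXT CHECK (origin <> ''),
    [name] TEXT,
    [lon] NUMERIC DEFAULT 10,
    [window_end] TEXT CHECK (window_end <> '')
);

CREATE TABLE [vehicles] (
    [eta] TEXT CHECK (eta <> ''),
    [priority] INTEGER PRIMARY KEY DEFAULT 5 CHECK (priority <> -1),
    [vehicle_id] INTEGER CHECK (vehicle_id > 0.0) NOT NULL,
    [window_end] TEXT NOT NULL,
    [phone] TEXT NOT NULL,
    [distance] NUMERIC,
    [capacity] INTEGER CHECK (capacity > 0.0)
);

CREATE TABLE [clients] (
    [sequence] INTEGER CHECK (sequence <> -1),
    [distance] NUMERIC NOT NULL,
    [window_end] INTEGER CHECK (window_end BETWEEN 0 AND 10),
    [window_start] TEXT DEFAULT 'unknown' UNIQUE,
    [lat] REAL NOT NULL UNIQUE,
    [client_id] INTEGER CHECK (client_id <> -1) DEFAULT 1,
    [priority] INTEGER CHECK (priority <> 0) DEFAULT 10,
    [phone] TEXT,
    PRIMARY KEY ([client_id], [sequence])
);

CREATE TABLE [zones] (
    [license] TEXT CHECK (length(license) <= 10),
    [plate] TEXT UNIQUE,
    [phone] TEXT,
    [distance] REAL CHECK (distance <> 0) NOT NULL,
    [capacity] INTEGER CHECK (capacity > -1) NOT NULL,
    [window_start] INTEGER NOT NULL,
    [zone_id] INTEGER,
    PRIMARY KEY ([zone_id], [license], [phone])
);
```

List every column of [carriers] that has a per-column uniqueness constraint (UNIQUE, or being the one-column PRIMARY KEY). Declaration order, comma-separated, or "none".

carrier_id, priority

- license: no UNIQUE or single-column PK constraint.
- capacity: no UNIQUE or single-column PK constraint.
- carrier_id: declared UNIQUE → unique.
- priority: declared UNIQUE → unique.
- address: no UNIQUE or single-column PK constraint.
- origin: no UNIQUE or single-column PK constraint.
- name: no UNIQUE or single-column PK constraint.
- lon: no UNIQUE or single-column PK constraint.
- window_end: no UNIQUE or single-column PK constraint.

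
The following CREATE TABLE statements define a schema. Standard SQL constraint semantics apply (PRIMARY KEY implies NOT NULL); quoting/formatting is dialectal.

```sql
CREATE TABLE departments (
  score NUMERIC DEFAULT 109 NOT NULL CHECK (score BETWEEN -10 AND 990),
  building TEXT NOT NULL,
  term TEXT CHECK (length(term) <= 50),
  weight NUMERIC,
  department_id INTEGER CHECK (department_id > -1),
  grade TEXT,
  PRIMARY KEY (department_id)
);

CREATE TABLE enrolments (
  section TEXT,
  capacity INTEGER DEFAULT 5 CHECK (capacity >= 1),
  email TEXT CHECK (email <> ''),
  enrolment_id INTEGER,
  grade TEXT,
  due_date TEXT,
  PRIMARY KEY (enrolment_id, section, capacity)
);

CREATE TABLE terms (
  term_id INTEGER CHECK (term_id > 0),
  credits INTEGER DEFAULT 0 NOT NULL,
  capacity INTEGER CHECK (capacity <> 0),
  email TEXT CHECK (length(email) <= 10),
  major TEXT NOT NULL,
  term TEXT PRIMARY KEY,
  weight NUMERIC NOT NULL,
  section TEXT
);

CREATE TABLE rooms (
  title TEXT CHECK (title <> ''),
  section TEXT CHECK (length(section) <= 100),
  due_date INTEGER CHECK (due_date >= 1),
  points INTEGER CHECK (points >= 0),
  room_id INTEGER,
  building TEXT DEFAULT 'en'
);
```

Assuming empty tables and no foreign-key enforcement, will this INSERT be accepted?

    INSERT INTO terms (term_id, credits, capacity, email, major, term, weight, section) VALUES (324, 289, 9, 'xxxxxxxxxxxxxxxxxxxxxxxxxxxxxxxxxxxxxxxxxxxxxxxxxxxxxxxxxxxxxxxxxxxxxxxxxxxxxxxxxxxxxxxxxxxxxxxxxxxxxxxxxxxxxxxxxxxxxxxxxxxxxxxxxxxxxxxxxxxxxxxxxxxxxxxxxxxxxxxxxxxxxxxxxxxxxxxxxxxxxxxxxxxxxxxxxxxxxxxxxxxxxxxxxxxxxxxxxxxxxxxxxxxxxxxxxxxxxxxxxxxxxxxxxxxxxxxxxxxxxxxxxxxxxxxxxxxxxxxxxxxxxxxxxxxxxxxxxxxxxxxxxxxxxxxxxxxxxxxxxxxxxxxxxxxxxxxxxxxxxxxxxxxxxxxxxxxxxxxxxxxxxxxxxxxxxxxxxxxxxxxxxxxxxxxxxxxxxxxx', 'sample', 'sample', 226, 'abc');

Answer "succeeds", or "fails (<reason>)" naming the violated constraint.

fails (CHECK on email)

The value 'xxxxxxxxxxxxxxxxxxxxxxxxxxxxxxxxxxxxxxxxxxxxxxxxxxxxxxxxxxxxxxxxxxxxxxxxxxxxxxxxxxxxxxxxxxxxxxxxxxxxxxxxxxxxxxxxxxxxxxxxxxxxxxxxxxxxxxxxxxxxxxxxxxxxxxxxxxxxxxxxxxxxxxxxxxxxxxxxxxxxxxxxxxxxxxxxxxxxxxxxxxxxxxxxxxxxxxxxxxxxxxxxxxxxxxxxxxxxxxxxxxxxxxxxxxxxxxxxxxxxxxxxxxxxxxxxxxxxxxxxxxxxxxxxxxxxxxxxxxxxxxxxxxxxxxxxxxxxxxxxxxxxxxxxxxxxxxxxxxxxxxxxxxxxxxxxxxxxxxxxxxxxxxxxxxxxxxxxxxxxxxxxxxxxxxxxxxxxxxxx' for email violates CHECK (length(email) <= 10).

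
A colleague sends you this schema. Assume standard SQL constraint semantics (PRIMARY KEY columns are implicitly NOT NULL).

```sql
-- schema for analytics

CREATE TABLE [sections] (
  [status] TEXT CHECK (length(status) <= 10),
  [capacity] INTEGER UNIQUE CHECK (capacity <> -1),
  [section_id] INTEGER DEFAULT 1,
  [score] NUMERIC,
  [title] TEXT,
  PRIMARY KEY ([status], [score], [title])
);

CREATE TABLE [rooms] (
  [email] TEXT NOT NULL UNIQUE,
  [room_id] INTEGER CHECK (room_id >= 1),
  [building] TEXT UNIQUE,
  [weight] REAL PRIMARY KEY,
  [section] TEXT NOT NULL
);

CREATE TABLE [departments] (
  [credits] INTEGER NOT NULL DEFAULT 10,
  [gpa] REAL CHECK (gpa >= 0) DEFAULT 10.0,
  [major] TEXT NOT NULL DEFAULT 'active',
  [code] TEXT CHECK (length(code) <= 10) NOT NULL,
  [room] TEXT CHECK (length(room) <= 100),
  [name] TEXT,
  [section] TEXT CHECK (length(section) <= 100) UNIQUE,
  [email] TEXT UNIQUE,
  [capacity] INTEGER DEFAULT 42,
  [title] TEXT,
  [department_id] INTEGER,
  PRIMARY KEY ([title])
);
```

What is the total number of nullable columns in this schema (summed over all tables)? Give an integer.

11

sections: 2 nullable (capacity, section_id — PK (status, score, title) and explicit NOT NULL columns excluded).
rooms: 2 nullable (room_id, building — PK (weight) and explicit NOT NULL columns excluded).
departments: 7 nullable (gpa, room, name, section, email, capacity, department_id — PK (title) and explicit NOT NULL columns excluded).
Total: 2 + 2 + 7 = 11.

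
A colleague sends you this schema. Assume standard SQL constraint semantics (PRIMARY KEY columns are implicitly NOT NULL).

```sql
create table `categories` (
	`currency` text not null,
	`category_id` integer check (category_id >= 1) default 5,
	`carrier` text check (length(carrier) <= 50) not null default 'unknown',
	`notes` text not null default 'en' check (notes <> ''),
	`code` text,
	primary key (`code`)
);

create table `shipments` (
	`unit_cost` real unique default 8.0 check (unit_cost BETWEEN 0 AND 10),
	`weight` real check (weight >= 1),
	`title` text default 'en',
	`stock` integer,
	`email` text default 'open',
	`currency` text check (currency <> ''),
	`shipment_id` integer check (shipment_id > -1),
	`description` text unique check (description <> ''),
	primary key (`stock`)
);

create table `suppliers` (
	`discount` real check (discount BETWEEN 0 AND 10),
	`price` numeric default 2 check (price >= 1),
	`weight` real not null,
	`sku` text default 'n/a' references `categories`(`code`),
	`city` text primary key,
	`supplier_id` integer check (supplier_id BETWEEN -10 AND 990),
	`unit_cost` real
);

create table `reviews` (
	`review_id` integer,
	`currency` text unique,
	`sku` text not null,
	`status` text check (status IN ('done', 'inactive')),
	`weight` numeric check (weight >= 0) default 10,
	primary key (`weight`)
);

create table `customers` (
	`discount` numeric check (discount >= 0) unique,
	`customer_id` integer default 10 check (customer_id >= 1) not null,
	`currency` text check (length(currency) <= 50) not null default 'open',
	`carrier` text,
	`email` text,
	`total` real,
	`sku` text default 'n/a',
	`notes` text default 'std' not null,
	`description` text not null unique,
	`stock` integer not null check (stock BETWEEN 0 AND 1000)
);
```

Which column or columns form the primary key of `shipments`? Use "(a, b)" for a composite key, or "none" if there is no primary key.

stock is declared PRIMARY KEY as a table-level PRIMARY KEY clause.

stock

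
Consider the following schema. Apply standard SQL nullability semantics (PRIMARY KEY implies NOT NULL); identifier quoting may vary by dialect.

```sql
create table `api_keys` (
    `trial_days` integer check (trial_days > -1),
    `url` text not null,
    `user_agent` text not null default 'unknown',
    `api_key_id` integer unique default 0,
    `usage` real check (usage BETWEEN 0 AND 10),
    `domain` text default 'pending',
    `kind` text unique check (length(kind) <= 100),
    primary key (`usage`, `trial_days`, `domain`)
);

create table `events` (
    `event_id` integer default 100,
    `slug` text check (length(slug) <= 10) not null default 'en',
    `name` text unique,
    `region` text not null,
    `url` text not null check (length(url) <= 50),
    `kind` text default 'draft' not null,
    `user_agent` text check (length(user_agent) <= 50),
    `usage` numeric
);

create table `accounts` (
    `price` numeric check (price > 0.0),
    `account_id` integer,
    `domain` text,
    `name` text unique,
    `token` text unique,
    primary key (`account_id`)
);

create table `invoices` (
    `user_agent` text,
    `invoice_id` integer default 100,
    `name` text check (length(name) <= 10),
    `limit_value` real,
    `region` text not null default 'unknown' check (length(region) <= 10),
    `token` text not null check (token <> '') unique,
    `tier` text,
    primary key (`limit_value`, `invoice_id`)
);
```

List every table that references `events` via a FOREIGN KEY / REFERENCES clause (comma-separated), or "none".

No REFERENCES clause anywhere in the schema names events.

none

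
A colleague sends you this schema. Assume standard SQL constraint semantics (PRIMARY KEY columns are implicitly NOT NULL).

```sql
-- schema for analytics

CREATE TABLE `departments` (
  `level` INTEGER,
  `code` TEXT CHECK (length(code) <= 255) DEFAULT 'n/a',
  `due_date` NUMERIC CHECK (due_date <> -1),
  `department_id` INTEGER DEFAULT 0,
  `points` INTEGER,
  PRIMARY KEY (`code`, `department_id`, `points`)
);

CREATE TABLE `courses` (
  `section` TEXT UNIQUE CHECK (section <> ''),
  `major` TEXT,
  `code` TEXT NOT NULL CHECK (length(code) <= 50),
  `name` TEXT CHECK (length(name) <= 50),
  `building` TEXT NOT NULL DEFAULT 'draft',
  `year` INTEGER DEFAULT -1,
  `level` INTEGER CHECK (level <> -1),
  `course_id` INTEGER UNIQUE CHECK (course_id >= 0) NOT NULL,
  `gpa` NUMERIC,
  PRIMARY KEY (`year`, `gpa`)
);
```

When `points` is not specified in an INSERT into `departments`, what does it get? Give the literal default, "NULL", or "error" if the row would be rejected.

points has no DEFAULT clause.
Omitting it would insert NULL, but it is part of the PRIMARY KEY, so the INSERT fails.

error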